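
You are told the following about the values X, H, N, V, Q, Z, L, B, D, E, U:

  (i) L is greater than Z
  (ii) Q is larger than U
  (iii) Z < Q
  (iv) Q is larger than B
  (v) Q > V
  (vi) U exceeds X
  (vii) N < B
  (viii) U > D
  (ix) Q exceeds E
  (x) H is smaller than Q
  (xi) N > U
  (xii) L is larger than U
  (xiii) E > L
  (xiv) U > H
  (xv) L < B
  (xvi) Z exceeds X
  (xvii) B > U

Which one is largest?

Chaining downward from Q: directly below it, H, U, V, Z, E, B; then X, D, N, L.
That covers every other element, and nothing is given above Q, so Q is the largest.

Q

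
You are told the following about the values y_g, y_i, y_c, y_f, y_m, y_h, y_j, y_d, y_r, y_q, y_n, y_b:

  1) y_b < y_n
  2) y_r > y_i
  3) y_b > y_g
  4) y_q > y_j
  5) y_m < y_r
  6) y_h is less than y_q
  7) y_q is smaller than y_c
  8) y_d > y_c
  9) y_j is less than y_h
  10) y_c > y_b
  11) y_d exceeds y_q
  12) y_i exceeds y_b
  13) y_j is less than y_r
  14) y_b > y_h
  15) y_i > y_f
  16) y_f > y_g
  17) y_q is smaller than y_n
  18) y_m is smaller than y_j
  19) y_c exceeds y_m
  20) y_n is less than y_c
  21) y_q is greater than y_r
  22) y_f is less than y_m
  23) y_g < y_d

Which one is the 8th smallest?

Chaining the given pairs: y_g < y_f < y_m < y_j < y_h < y_b < y_i < y_r < y_q < y_n < y_c < y_d.
Counting 8 from the smallest end gives y_r.

y_r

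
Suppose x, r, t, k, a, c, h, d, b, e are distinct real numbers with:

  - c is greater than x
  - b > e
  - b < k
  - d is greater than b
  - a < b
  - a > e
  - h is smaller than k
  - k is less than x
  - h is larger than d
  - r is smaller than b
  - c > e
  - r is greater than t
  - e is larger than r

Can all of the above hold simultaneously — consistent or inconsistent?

Every relation is compatible with t < r < e < a < b < d < h < k < x < c; the set is consistent.

consistent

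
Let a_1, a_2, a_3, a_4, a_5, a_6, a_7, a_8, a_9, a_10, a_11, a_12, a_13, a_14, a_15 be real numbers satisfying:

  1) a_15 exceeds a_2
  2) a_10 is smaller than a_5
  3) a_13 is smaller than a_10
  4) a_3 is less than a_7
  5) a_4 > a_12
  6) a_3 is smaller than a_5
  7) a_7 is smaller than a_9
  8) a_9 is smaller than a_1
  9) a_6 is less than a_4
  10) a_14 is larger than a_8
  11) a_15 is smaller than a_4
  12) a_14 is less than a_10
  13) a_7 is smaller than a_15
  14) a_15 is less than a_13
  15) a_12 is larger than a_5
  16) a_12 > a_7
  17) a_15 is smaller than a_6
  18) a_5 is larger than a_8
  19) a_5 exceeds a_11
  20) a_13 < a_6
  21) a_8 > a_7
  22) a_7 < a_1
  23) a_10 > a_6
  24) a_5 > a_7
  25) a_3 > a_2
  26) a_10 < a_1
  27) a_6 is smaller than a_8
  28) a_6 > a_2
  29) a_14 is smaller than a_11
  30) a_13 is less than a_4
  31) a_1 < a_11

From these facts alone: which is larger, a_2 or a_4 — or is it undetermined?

Following the relations from a_2: a_2 < a_3 < a_7 < a_15 < a_13 < a_6 < a_8 < a_14 < a_10 < a_1 < a_11 < a_5 < a_12 < a_4.
So a_4 is larger.

a_4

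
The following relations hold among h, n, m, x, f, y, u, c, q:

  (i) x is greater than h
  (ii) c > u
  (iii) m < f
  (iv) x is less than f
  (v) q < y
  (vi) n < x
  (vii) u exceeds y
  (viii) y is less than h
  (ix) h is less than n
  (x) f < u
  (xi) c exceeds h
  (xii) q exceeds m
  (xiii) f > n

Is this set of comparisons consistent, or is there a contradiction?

Every relation is compatible with m < q < y < h < n < x < f < u < c; the set is consistent.

consistent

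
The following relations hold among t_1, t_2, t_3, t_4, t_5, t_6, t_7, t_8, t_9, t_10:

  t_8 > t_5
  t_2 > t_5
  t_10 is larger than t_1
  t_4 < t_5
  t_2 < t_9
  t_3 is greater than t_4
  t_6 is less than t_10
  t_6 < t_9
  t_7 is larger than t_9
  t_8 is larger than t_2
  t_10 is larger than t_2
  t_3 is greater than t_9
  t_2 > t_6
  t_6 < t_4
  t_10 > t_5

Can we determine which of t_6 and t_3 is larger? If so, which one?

t_3

t_6 < t_4 < t_5 < t_2 < t_9 < t_3, by transitivity through t_4, t_5, t_2, t_9.
So t_3 is larger.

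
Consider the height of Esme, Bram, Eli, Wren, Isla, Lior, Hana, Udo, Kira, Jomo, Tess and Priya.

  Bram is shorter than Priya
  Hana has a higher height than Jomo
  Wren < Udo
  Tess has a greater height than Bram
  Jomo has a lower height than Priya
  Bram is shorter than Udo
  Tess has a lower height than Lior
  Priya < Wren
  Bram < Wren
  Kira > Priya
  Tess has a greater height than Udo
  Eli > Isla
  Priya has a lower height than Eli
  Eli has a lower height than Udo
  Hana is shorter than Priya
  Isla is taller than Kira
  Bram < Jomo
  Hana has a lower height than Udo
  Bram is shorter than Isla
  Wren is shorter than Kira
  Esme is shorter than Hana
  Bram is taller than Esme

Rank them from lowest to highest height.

Esme < Bram < Jomo < Hana < Priya < Wren < Kira < Isla < Eli < Udo < Tess < Lior

The consecutive links are each given: Esme < Bram; Bram < Jomo; Jomo < Hana; Hana < Priya; Priya < Wren; Wren < Kira; Kira < Isla; Isla < Eli; Eli < Udo; Udo < Tess; Tess < Lior.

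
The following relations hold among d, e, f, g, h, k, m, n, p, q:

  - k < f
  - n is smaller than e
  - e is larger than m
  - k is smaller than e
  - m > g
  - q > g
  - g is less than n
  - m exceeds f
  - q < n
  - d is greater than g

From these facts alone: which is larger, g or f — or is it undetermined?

undetermined

Following every chain through g: above g we get q, n, d, m, e.
f is not reached, and no chain runs the other way from f to g.
So the given relations leave the order of g and f undetermined.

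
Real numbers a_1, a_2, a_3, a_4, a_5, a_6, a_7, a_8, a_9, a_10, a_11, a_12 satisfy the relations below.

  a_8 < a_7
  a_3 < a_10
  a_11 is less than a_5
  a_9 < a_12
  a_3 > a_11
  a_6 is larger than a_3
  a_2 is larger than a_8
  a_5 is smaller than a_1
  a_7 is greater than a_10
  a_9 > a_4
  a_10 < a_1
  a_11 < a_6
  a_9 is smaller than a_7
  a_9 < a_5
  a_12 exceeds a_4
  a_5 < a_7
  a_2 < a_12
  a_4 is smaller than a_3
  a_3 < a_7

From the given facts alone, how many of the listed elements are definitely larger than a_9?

Directly above a_9: a_5, a_7, a_12.
One step further: a_1 (4 so far).
No other element is forced above a_9 by the given relations, so the count is 4.

4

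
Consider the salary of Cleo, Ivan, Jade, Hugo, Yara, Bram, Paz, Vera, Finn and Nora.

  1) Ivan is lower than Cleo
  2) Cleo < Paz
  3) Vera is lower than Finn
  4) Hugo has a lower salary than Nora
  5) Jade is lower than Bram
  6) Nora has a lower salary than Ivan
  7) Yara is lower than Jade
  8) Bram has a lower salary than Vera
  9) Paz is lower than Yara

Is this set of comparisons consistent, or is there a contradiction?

consistent

Every relation is compatible with Hugo < Nora < Ivan < Cleo < Paz < Yara < Jade < Bram < Vera < Finn; the set is consistent.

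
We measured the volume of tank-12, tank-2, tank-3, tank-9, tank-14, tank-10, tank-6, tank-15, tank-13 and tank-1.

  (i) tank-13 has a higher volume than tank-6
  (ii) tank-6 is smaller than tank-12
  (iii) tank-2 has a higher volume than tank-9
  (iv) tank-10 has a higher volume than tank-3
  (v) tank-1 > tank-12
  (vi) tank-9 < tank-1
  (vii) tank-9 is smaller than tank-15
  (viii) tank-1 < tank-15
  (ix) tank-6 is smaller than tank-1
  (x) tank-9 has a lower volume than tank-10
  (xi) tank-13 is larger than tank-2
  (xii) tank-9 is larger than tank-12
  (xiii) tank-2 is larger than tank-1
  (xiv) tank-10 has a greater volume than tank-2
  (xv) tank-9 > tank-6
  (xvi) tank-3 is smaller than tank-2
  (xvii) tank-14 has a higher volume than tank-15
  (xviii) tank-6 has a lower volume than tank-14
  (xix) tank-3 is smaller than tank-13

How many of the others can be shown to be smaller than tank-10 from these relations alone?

The elements the relations force below tank-10 are tank-6, tank-12, tank-3, tank-9, tank-1, tank-2 — no chain reaches any other.
That is 6.

6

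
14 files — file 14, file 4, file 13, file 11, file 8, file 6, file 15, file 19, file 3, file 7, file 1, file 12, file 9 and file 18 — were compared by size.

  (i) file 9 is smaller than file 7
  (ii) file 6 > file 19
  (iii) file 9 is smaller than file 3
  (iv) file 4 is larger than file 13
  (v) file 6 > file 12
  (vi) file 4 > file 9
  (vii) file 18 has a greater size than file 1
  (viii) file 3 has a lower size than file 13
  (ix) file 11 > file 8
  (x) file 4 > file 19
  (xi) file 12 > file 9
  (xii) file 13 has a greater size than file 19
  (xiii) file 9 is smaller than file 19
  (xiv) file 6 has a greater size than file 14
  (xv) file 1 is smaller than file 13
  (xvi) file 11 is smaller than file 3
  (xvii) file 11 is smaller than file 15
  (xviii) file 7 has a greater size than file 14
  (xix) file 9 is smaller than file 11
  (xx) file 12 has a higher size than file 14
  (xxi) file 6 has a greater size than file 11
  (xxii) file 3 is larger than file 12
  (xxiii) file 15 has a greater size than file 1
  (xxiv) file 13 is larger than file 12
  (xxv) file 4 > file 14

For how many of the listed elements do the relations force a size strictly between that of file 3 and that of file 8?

Chaining upward from file 8 reaches: file 11, file 6, file 13, file 4, file 15.
Chaining downward from file 3 reaches: file 9, file 14, file 12, file 11.
Strictly between file 8 and file 3 are those in both lists: file 11 — 1 element.

1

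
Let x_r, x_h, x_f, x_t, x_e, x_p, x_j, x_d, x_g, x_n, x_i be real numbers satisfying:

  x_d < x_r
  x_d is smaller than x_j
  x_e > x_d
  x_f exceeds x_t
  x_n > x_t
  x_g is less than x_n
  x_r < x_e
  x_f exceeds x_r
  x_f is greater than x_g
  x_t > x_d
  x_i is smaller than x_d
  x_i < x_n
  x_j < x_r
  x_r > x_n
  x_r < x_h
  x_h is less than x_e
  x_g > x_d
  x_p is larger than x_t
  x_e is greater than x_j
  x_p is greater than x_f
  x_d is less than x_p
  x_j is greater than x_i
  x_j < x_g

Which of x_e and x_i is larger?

x_e

The relevant relations are x_i < x_d; x_d < x_j; x_j < x_g; x_g < x_n; x_n < x_r; x_r < x_h; x_h < x_e.
Chaining these gives x_i < x_d < x_j < x_g < x_n < x_r < x_h < x_e.
So x_i < x_e; x_e is the larger of the two.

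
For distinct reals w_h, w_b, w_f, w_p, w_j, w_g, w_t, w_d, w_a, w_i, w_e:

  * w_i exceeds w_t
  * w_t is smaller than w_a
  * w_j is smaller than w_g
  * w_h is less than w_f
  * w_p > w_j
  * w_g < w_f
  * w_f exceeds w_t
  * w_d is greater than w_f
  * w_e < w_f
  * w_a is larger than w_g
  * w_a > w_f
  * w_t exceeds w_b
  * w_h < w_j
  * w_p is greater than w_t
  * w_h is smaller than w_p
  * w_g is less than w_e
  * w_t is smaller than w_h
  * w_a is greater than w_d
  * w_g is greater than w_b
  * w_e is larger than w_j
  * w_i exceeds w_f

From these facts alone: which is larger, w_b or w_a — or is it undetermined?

The relevant relations are w_b < w_t; w_t < w_h; w_h < w_j; w_j < w_g; w_g < w_e; w_e < w_f; w_f < w_d; w_d < w_a.
Chaining these gives w_b < w_t < w_h < w_j < w_g < w_e < w_f < w_d < w_a.
So w_a is larger.

w_a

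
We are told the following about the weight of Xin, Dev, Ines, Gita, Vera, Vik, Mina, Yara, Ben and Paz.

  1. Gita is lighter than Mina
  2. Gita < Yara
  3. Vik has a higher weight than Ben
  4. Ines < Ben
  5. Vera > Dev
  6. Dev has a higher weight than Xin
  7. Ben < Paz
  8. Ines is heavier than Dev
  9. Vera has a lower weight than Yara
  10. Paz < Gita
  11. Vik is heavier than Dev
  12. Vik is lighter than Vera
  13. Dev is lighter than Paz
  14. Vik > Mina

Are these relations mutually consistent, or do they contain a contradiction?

consistent

The single ordering Xin < Dev < Ines < Ben < Paz < Gita < Mina < Vik < Vera < Yara satisfies every listed relation, so no contradiction arises.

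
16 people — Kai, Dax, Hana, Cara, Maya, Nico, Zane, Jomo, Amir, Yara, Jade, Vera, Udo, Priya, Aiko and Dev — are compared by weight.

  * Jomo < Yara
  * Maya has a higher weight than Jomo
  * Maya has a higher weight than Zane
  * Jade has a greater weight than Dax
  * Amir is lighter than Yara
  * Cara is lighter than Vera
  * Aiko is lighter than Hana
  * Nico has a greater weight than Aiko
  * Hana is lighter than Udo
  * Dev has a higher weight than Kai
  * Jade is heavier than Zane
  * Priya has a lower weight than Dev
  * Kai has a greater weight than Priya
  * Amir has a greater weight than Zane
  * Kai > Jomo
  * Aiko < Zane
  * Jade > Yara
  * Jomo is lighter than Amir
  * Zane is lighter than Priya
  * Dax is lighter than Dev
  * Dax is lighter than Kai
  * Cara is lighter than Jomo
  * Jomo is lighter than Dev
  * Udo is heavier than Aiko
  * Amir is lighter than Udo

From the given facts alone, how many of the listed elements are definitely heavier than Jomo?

The elements the relations force above Jomo are Amir, Maya, Kai, Dev, Yara, Udo, Jade — no chain reaches any other.
That is 7.

7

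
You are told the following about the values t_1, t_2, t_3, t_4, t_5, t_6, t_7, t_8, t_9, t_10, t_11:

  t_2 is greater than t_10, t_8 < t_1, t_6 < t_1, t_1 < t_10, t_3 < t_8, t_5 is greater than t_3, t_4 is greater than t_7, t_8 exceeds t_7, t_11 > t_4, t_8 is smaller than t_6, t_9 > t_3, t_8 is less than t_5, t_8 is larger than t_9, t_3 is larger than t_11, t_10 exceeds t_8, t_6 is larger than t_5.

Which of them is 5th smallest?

Chaining the given pairs: t_7 < t_4 < t_11 < t_3 < t_9 < t_8 < t_5 < t_6 < t_1 < t_10 < t_2.
Counting 5 from the smallest end gives t_9.

t_9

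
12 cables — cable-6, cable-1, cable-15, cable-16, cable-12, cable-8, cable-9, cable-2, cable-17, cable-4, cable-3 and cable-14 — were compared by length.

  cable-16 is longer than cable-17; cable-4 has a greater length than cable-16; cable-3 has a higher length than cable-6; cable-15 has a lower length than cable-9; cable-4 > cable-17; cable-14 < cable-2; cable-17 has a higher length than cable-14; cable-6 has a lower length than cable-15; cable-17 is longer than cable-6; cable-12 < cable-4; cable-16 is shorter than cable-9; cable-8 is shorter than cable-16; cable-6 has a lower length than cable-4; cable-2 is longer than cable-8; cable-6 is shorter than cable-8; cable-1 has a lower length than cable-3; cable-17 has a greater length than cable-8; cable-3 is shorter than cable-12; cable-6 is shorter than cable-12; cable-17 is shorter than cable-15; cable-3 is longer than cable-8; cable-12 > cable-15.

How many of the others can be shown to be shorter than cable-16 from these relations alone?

4

Directly below cable-16: cable-8, cable-17.
One step further: cable-6, cable-14 (4 so far).
No other element is forced below cable-16 by the given relations, so the count is 4.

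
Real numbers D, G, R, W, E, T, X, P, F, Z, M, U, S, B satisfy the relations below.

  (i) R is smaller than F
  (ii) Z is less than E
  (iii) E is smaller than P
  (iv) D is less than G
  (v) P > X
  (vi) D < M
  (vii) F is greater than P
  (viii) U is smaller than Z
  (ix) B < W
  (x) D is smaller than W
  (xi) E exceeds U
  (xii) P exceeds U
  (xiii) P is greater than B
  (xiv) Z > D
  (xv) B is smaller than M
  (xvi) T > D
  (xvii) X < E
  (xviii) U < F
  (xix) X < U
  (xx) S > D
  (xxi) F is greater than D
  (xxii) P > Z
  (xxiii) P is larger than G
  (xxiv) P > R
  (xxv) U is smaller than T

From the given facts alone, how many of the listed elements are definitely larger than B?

The elements the relations force above B are W, P, F, M — no chain reaches any other.
That is 4.

4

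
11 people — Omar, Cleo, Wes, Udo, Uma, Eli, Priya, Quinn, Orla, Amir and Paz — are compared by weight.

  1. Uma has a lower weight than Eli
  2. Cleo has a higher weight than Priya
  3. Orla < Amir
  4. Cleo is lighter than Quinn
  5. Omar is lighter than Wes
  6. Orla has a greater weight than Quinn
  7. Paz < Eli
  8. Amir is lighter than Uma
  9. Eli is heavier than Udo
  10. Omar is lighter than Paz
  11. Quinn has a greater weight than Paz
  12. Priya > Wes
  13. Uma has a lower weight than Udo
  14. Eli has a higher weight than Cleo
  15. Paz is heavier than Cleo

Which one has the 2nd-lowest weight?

Wes

Piecing the relations together gives one ordering: Omar < Wes < Priya < Cleo < Paz < Quinn < Orla < Amir < Uma < Udo < Eli.
The 2nd smallest is Wes.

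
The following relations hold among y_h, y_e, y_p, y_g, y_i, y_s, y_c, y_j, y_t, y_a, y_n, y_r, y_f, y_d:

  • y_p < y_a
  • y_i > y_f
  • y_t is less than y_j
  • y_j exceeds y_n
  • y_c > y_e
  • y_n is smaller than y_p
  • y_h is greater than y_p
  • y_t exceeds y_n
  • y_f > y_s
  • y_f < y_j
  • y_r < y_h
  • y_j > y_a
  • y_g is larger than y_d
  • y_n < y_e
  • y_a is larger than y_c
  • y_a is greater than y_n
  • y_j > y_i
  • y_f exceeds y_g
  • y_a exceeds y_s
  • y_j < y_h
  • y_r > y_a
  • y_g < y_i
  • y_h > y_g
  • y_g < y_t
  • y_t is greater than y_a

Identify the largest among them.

y_s is not greatest since y_s < y_f; y_n is not greatest since y_n < y_a; y_d is not greatest since y_d < y_g; y_e is not greatest since y_e < y_c; y_c is not greatest since y_c < y_a; y_p is not greatest since y_p < y_h; y_a is not greatest since y_a < y_j; y_g is not greatest since y_g < y_h; y_t is not greatest since y_t < y_j; y_f is not greatest since y_f < y_i; y_r is not greatest since y_r < y_h; y_i is not greatest since y_i < y_j; y_j is not greatest since y_j < y_h.
Only y_h has nothing above it, so y_h is the largest.

y_h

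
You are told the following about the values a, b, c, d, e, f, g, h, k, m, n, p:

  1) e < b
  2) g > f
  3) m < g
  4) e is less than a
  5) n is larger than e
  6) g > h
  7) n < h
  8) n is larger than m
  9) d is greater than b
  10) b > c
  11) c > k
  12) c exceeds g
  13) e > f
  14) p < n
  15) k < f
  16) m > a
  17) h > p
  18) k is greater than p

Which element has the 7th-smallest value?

Piecing the relations together gives one ordering: p < k < f < e < a < m < n < h < g < c < b < d.
Counting 7 from the smallest end gives n.

n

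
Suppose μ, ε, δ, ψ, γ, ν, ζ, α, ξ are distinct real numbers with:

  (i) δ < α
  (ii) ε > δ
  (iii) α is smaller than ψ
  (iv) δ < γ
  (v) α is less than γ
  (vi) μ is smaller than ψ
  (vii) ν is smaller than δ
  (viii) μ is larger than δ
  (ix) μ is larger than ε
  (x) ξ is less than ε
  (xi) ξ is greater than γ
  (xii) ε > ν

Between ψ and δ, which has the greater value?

Following the relations from δ: δ < γ < ξ < ε < μ < ψ.
So δ < ψ; ψ is the larger of the two.

ψ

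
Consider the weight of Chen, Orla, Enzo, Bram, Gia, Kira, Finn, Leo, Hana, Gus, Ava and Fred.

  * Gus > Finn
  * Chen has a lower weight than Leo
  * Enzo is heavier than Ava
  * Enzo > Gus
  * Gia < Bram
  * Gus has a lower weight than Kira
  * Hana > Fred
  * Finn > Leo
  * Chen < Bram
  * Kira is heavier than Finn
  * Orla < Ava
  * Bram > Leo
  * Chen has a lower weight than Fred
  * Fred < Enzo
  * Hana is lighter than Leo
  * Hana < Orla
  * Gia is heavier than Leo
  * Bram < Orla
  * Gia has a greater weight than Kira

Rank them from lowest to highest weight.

Chen < Fred < Hana < Leo < Finn < Gus < Kira < Gia < Bram < Orla < Ava < Enzo

Nothing is placed below Chen, so it is least; from there Chen < Fred; Fred < Hana; Hana < Leo; Leo < Finn; Finn < Gus; Gus < Kira; Kira < Gia; Gia < Bram; Bram < Orla; Orla < Ava; Ava < Enzo, each given directly.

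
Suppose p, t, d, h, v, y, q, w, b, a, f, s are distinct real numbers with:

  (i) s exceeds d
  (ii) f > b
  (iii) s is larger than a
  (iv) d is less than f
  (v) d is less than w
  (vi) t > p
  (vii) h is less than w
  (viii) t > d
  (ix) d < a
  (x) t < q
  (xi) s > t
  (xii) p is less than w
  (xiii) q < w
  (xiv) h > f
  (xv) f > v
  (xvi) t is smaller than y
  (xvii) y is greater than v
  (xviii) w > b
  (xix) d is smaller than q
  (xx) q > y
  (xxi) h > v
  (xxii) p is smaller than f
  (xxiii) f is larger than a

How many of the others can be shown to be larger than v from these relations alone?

From v the given relations immediately reach y, f, h.
From those, q, w — 5 in total.
Nothing else is reachable above v; 5 in all.

5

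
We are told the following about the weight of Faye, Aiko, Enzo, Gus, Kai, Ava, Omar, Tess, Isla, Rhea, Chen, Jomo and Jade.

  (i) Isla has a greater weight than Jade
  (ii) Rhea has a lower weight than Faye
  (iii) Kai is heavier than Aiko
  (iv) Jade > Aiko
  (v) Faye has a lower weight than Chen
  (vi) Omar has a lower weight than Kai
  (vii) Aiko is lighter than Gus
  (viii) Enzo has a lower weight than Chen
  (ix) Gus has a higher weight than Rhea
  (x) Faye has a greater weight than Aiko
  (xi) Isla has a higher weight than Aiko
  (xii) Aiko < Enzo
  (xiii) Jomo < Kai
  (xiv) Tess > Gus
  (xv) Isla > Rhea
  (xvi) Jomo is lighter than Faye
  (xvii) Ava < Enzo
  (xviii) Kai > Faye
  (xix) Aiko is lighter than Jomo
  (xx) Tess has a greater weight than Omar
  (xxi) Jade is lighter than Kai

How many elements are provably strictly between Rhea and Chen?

1

The relations place Rhea below Chen. An element lies strictly between them when it is forced above Rhea and also forced below Chen.
Above Rhea: {Gus, Faye, Kai, Tess, Isla}. Below Chen: {Aiko, Jomo, Ava, Enzo, Faye}.
Intersection: {Faye} — 1.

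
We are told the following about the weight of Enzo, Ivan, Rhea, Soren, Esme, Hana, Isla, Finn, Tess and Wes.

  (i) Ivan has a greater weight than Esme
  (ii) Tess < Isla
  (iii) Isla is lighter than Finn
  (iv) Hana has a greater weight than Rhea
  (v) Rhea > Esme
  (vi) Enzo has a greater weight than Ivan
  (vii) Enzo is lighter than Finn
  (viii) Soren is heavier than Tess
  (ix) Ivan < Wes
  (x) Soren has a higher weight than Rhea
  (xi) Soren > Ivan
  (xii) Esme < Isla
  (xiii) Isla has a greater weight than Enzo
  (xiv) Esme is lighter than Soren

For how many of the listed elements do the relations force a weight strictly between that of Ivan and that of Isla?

Chaining upward from Ivan reaches: Wes, Enzo, Soren, Finn.
Chaining downward from Isla reaches: Esme, Tess, Enzo.
Strictly between Ivan and Isla are those in both lists: Enzo — 1 element.

1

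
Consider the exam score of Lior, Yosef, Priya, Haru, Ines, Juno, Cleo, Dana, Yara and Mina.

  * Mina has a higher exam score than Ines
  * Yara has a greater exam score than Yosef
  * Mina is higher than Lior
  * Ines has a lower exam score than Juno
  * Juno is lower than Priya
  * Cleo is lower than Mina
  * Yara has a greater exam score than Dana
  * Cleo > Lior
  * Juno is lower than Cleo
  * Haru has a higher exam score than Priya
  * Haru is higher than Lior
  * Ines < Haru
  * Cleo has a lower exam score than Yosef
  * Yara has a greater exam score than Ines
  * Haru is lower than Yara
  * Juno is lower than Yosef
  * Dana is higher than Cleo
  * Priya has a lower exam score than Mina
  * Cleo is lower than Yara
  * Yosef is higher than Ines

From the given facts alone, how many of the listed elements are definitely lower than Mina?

The elements the relations force below Mina are Ines, Lior, Juno, Cleo, Priya — no chain reaches any other.
That is 5.

5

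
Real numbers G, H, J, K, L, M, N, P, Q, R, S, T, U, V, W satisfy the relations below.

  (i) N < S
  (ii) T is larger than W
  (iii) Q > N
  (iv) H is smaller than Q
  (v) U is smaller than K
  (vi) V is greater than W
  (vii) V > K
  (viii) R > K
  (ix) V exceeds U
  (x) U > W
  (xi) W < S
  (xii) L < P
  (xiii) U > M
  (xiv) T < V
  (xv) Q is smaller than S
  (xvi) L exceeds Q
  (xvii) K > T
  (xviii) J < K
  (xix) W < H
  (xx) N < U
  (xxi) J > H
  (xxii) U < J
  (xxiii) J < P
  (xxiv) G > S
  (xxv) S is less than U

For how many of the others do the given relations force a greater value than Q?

From Q the given relations immediately reach S, L.
From those, U, G, P — 5 in total.
From those, J, K, V — 8 in total.
From those, R — 9 in total.
Nothing else is reachable above Q; 9 in all.

9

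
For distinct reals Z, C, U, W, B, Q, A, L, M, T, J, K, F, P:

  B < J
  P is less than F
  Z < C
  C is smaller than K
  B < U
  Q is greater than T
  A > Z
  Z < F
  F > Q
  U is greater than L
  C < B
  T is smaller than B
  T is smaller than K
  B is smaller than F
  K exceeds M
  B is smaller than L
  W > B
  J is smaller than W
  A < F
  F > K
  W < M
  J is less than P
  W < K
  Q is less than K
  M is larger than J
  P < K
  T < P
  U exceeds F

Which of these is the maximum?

U

T is not greatest since T < K; Z is not greatest since Z < F; C is not greatest since C < K; B is not greatest since B < J; J is not greatest since J < W; L is not greatest since L < U; W is not greatest since W < K; A is not greatest since A < F; M is not greatest since M < K; Q is not greatest since Q < K; P is not greatest since P < F; K is not greatest since K < F; F is not greatest since F < U.
Only U has nothing above it, so U is the maximum.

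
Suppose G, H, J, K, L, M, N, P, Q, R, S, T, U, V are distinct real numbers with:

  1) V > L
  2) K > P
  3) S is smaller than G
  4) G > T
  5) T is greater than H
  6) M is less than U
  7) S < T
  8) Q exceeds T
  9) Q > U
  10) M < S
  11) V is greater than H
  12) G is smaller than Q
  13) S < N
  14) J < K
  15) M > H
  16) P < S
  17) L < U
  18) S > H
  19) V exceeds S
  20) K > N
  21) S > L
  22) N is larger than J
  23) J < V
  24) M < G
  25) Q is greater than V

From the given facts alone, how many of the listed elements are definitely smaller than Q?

10

Directly below Q: V, T, G, U.
One step further: L, H, J, M, S (9 so far).
One step further: P (10 so far).
Nothing else is reachable below Q; 10 in all.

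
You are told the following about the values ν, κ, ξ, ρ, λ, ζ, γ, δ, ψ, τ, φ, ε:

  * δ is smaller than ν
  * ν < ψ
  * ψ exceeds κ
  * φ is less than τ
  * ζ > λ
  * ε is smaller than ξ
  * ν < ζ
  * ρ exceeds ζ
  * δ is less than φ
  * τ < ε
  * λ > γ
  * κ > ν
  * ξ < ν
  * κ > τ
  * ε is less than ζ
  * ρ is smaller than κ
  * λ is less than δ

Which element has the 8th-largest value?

The consecutive relations fix a unique order: γ < λ < δ < φ < τ < ε < ξ < ν < ζ < ρ < κ < ψ.
The 8th largest is τ.

τ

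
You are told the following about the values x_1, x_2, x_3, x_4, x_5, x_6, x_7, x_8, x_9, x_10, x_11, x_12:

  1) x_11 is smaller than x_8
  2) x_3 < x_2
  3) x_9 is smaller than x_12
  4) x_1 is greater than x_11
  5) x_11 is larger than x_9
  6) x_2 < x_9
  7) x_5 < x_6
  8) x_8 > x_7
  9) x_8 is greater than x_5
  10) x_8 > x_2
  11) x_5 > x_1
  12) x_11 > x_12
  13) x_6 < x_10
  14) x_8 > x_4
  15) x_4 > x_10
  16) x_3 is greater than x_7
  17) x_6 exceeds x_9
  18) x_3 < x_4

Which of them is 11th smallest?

Chaining the given pairs: x_7 < x_3 < x_2 < x_9 < x_12 < x_11 < x_1 < x_5 < x_6 < x_10 < x_4 < x_8.
The 11th smallest is x_4.

x_4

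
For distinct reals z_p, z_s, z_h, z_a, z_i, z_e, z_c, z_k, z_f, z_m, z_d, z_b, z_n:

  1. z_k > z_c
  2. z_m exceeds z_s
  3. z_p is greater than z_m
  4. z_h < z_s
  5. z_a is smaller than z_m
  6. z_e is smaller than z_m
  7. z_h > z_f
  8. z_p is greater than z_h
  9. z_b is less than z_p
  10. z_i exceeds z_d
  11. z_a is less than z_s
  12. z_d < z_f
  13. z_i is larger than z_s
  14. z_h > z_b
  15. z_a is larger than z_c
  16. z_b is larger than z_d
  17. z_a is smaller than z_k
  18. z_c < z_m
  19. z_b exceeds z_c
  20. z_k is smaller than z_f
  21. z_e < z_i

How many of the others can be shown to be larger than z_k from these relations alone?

Directly above z_k: z_f.
One step further: z_h (2 so far).
One step further: z_s, z_p (4 so far).
One step further: z_m, z_i (6 so far).
Nothing else is reachable above z_k; 6 in all.

6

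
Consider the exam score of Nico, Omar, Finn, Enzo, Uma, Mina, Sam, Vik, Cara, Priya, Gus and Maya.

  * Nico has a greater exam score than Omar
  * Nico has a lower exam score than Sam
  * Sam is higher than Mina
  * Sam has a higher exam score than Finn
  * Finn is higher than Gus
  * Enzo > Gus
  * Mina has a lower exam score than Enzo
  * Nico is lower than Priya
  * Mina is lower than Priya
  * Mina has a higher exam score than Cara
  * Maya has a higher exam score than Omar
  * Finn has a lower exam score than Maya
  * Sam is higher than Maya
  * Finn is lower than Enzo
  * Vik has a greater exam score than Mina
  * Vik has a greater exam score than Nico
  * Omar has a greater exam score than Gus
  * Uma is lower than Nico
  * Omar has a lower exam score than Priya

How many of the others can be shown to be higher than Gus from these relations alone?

From Gus the given relations immediately reach Omar, Finn, Enzo.
From those, Maya, Nico, Priya, Sam — 7 in total.
From those, Vik — 8 in total.
Nothing else is reachable above Gus; 8 in all.

8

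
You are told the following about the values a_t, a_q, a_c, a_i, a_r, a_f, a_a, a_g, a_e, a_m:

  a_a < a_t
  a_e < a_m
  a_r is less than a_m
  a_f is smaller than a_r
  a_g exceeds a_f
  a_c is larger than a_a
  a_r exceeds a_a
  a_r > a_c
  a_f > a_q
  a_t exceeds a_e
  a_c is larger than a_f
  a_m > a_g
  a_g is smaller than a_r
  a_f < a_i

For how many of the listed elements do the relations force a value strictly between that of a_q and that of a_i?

1

Chaining upward from a_q reaches: a_f, a_g, a_c, a_r, a_m.
Chaining downward from a_i reaches: a_f.
Strictly between a_q and a_i are those in both lists: a_f — 1 element.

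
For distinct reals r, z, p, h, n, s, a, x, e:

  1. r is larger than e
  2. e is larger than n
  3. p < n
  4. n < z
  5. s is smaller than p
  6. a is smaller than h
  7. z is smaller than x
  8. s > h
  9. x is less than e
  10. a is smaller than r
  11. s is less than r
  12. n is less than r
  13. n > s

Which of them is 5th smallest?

The consecutive relations fix a unique order: a < h < s < p < n < z < x < e < r.
The 5th smallest is n.

n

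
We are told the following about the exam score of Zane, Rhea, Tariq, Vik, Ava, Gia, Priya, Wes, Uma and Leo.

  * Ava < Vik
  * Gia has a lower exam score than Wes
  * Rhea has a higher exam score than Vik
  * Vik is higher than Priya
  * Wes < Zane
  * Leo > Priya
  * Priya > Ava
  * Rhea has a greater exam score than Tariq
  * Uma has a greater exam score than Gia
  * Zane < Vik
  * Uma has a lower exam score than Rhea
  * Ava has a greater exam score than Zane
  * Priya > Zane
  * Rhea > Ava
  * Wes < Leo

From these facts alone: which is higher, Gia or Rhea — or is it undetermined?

Rhea

Chaining the given relations: Gia < Wes < Zane < Vik < Rhea.
So Rhea is higher.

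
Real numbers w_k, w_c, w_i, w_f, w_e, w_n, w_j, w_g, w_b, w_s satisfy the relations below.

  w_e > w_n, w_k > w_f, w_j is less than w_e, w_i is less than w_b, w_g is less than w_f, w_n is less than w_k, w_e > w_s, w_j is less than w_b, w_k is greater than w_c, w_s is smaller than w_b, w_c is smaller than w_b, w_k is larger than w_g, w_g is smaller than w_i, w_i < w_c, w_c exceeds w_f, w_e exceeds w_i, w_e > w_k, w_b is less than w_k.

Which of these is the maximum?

w_n is not greatest since w_n < w_e; w_j is not greatest since w_j < w_b; w_g is not greatest since w_g < w_f; w_s is not greatest since w_s < w_b; w_f is not greatest since w_f < w_c; w_i is not greatest since w_i < w_b; w_c is not greatest since w_c < w_k; w_b is not greatest since w_b < w_k; w_k is not greatest since w_k < w_e.
Only w_e has nothing above it, so w_e is the maximum.

w_e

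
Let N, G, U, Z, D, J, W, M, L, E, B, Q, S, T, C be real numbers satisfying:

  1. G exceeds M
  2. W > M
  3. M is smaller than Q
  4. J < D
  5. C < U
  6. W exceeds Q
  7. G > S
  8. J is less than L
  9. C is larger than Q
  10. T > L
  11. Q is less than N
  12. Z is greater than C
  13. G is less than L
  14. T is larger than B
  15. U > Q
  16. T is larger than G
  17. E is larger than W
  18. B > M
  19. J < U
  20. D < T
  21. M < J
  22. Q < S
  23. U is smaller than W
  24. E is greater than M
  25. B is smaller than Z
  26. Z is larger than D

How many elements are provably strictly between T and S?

The relations place S below T. An element lies strictly between them when it is forced above S and also forced below T.
Above S: {G, L}. Below T: {M, Q, J, G, B, D, L}.
Intersection: {G, L} — 2.

2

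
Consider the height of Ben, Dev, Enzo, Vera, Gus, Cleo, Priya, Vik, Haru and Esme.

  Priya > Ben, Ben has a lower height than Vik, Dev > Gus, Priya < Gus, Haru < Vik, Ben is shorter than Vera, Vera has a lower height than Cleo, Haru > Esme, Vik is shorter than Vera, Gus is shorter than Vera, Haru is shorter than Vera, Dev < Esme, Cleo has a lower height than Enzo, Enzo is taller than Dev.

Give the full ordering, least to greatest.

Ben < Priya < Gus < Dev < Esme < Haru < Vik < Vera < Cleo < Enzo

The consecutive links are each given: Ben < Priya; Priya < Gus; Gus < Dev; Dev < Esme; Esme < Haru; Haru < Vik; Vik < Vera; Vera < Cleo; Cleo < Enzo.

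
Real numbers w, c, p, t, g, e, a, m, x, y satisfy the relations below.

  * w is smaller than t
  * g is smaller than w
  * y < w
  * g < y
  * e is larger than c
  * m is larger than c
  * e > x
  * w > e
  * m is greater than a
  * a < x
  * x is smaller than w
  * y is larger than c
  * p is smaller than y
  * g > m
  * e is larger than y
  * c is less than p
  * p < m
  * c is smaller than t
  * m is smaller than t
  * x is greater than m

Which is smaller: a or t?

a

Following the relations from a: a < m < g < y < e < w < t.
So a < t; a is the smaller of the two.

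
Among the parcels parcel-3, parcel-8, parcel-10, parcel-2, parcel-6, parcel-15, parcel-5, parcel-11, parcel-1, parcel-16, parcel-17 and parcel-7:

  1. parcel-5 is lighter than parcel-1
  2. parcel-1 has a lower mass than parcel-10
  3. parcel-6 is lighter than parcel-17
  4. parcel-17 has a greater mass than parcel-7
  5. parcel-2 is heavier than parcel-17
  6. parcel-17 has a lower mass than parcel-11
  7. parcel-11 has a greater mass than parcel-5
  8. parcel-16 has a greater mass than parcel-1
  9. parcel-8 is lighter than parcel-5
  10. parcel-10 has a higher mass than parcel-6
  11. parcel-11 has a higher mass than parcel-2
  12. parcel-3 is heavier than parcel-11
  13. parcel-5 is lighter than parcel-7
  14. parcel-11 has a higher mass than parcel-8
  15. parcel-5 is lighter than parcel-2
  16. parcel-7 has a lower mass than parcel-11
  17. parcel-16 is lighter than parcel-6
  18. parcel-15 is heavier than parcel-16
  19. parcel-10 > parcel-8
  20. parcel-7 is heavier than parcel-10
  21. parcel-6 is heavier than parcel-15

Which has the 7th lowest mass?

parcel-10

Chaining the given pairs: parcel-8 < parcel-5 < parcel-1 < parcel-16 < parcel-15 < parcel-6 < parcel-10 < parcel-7 < parcel-17 < parcel-2 < parcel-11 < parcel-3.
Counting 7 from the smallest end gives parcel-10.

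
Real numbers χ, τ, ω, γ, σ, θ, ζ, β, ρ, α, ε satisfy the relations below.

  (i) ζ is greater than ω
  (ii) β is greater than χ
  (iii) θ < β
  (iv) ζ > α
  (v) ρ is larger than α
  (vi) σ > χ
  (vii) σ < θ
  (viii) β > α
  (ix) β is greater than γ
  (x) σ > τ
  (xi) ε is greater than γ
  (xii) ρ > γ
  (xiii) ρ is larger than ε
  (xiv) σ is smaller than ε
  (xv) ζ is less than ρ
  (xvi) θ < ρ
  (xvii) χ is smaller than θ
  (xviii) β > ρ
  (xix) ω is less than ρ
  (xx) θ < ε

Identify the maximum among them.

β

τ is not greatest since τ < σ; χ is not greatest since χ < σ; ω is not greatest since ω < ρ; γ is not greatest since γ < β; σ is not greatest since σ < ε; α is not greatest since α < β; ζ is not greatest since ζ < ρ; θ is not greatest since θ < β; ε is not greatest since ε < ρ; ρ is not greatest since ρ < β.
Only β has nothing above it, so β is the maximum.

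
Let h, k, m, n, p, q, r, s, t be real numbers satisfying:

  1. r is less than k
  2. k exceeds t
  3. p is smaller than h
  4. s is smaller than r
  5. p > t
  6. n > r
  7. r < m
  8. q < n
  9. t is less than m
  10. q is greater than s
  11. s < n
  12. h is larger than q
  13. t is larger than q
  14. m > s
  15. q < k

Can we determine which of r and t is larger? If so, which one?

undetermined

Following every chain through t: above t we get p, k, m, h; below t we get s, q.
r is not reached, and no chain runs the other way from r to t.
So the given relations leave the order of t and r undetermined.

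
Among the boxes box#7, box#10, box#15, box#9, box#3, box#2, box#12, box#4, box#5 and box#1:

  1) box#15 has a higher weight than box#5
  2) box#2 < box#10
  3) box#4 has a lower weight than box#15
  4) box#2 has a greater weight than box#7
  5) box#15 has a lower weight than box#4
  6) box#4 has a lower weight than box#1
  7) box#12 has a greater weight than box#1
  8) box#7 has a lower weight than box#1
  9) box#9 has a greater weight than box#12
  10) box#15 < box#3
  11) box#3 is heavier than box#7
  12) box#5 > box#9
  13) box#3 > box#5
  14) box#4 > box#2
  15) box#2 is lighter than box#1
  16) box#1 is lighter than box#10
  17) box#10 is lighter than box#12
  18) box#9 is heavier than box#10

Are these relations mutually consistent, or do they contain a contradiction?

Chaining the given relations yields box#4 < box#1 < box#10 < box#12 < box#9 < box#5 < box#15, so box#4 < box#15. But one relation states box#15 < box#4. These cannot both hold.

inconsistent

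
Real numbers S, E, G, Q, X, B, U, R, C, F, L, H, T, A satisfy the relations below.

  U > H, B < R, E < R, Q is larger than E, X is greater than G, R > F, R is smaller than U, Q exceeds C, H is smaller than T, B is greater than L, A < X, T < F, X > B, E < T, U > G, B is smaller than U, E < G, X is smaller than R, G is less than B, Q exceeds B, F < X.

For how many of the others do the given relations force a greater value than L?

The elements the relations force above L are B, X, Q, R, U — no chain reaches any other.
That is 5.

5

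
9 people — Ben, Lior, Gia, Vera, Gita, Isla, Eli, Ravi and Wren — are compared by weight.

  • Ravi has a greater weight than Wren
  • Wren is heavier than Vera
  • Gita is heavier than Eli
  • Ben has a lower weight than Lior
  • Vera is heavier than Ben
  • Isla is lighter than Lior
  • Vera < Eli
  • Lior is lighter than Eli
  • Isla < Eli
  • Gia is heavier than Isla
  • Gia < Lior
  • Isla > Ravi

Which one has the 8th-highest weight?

Vera

The consecutive relations fix a unique order: Ben < Vera < Wren < Ravi < Isla < Gia < Lior < Eli < Gita.
Counting 8 from the largest end gives Vera.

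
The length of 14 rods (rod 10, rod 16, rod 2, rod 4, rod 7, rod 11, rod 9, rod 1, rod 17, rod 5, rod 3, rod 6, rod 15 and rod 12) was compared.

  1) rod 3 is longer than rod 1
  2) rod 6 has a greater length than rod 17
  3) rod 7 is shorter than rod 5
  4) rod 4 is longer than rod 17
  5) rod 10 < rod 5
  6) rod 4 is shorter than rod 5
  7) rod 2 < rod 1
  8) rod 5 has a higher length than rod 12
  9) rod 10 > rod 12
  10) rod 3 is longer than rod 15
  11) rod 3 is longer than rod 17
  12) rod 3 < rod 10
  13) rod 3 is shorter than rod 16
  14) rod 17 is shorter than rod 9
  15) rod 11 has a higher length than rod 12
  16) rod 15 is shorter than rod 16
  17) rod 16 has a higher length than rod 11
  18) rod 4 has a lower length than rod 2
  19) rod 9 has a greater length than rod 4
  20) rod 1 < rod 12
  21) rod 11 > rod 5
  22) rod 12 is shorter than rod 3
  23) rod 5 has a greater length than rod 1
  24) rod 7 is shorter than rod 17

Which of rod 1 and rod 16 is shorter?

rod 1

Chaining the given relations: rod 1 < rod 12 < rod 10 < rod 5 < rod 11 < rod 16.
So rod 1 < rod 16; rod 1 is the shorter of the two.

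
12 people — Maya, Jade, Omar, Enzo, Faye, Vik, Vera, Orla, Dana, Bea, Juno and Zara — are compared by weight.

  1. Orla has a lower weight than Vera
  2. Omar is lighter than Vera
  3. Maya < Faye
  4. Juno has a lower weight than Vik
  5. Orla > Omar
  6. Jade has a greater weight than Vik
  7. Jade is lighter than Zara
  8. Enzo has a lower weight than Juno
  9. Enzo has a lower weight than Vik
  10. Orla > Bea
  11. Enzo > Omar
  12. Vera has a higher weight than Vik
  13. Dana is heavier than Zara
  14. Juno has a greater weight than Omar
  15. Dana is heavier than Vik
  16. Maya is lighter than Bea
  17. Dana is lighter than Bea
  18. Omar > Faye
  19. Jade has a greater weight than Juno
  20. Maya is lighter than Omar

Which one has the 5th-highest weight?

Zara

Chaining the given pairs: Maya < Faye < Omar < Enzo < Juno < Vik < Jade < Zara < Dana < Bea < Orla < Vera.
The 5th largest is Zara.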